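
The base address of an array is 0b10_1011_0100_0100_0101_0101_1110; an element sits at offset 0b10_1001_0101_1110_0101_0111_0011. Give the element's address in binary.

Add column by column in base 2, right to left:
  0+1 = 1
  1+1 = 0 carry 1
  1+0+1 = 0 carry 1
  1+0+1 = 0 carry 1
  1+1+1 = 1 carry 1
  0+1+1 = 0 carry 1
  1+1+1 = 1 carry 1
  0+0+1 = 1
  1+1 = 0 carry 1
  0+0+1 = 1
  1+1 = 0 carry 1
  0+0+1 = 1
  0+0 = 0
  0+1 = 1
  1+1 = 0 carry 1
  0+1+1 = 0 carry 1
  0+1+1 = 0 carry 1
  0+0+1 = 1
  1+1 = 0 carry 1
  0+0+1 = 1
  1+1 = 0 carry 1
  1+0+1 = 0 carry 1
  0+0+1 = 1
  1+1 = 0 carry 1
  0+0+1 = 1
  1+1 = 0 carry 1
  final carry 1

0b101010010100010101011010001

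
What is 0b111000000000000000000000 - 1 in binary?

The trailing 21 digits are 0, so subtracting 1 borrows through: they become 1 and the next digit up decrements.

0b110111111111111111111111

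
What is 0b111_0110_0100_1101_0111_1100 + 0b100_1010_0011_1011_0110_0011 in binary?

0b110000001000100011011111

Add column by column in base 2, right to left:
  0+1 = 1
  0+1 = 1
  1+0 = 1
  1+0 = 1
  1+0 = 1
  1+1 = 0 carry 1
  1+1+1 = 1 carry 1
  0+0+1 = 1
  1+1 = 0 carry 1
  0+1+1 = 0 carry 1
  1+0+1 = 0 carry 1
  1+1+1 = 1 carry 1
  0+1+1 = 0 carry 1
  0+1+1 = 0 carry 1
  1+0+1 = 0 carry 1
  0+0+1 = 1
  0+0 = 0
  1+1 = 0 carry 1
  1+0+1 = 0 carry 1
  0+1+1 = 0 carry 1
  1+0+1 = 0 carry 1
  1+0+1 = 0 carry 1
  1+1+1 = 1 carry 1
  final carry 1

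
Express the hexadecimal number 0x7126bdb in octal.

Expand each hex digit to 4 bits: 7=0111 1=0001 2=0010 6=0110 b=1011 d=1101 b=1011.
Group the bits in threes: 111 000 100 100 110 101 111 011 011 → 704465733.

0o704465733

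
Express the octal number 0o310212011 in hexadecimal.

0x3211409

Each octal digit is 3 bits: 3=011 1=001 0=000 2=010 1=001 2=010 0=000 1=001 1=001.
Group the bits into nibbles: 0011 0010 0001 0001 0100 0000 1001 → 3211409.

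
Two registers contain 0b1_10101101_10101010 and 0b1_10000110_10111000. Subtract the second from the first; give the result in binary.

Subtract column by column in base 2:
  0-0 → 0
  1-0 → 1
  0-0 → 0
  1-1 → 0
  0-1 → 1 (borrow)
  1-1-1 → 1 (borrow)
  0-0-1 → 1 (borrow)
  1-1-1 → 1 (borrow)
  1-0-1 → 0
  0-1 → 1 (borrow)
  1-1-1 → 1 (borrow)
  1-0-1 → 0
  0-0 → 0
  1-0 → 1
  0-0 → 0
  1-1 → 0
  1-1 → 0

0b10011011110010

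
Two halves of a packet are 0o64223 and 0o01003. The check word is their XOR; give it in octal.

0o65220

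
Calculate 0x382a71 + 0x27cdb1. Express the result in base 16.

0x5ff822

Add column by column in base 16, right to left:
  1+1 = 2
  7+b = 2 carry 1
  a+d+1 = 8 carry 1
  2+c+1 = f
  8+7 = f
  3+2 = 5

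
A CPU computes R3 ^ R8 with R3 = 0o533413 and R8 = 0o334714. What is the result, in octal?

0o607307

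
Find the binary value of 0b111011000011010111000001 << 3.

0b111011000011010111000001000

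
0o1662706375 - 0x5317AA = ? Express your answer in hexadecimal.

0o1662706375 = 0xECB8CFD in hexadecimal.
Subtract column by column in base 16:
  D-A → 3
  F-A → 5
  C-7 → 5
  8-1 → 7
  B-3 → 8
  C-5 → 7
  E-0 → E

0xE787553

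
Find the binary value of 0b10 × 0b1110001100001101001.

0b11100011000011010010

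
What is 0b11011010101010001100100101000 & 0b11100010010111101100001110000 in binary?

AND bit by bit (1 only where both bits are 1):
  11011010101010001100100101000
& 11100010010111101100001110000
= 11000010000010001100000100000

0b11000010000010001100000100000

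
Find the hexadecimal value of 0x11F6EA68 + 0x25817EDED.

Add column by column in base 16, right to left:
  8+D = 5 carry 1
  6+E+1 = 5 carry 1
  A+D+1 = 8 carry 1
  E+E+1 = D carry 1
  6+7+1 = E
  F+1 = 0 carry 1
  1+8+1 = A
  1+5 = 6
  0+2 = 2

0x26A0ED855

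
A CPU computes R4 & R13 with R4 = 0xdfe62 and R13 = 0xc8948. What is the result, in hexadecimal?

0xc8840

AND each hex digit independently (no carries):
  d&c=c, f&8=8, e&9=8, 6&4=4, 2&8=0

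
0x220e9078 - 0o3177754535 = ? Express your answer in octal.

0o1003533433

0x220e9078 = 0o4203510170 in octal.
Subtract column by column in base 8:
  0-5 → 3 (borrow)
  7-3-1 → 3
  1-5 → 4 (borrow)
  0-4-1 → 3 (borrow)
  1-5-1 → 3 (borrow)
  5-7-1 → 5 (borrow)
  3-7-1 → 3 (borrow)
  0-7-1 → 0 (borrow)
  2-1-1 → 0
  4-3 → 1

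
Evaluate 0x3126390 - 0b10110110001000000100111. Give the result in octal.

0x3126390 = 0o304461620 in octal.
0b10110110001000000100111 = 0o26610047 in octal.
Subtract column by column in base 8:
  0-7 → 1 (borrow)
  2-4-1 → 5 (borrow)
  6-0-1 → 5
  1-0 → 1
  6-1 → 5
  4-6 → 6 (borrow)
  4-6-1 → 5 (borrow)
  0-2-1 → 5 (borrow)
  3-0-1 → 2

0o255651551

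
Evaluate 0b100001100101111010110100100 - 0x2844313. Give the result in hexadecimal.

0x1AEB291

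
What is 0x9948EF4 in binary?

0b1001100101001000111011110100

Expand each hex digit to 4 bits: 9=1001 9=1001 4=0100 8=1000 E=1110 F=1111 4=0100.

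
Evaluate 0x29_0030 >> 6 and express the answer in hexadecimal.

0xA400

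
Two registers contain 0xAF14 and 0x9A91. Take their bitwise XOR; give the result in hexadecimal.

XOR each hex digit independently (no carries):
  A^9=3, F^A=5, 1^9=8, 4^1=5

0x3585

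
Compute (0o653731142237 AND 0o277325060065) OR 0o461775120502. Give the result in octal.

0o673775160527

0o653731142237 AND 0o277325060065 = 0o253321040025.
Then OR with 0o461775120502.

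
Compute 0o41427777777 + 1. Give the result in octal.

0o41430000000

The trailing 7 digits are 7 (max in base 8), so adding 1 cascades: they roll to 0 and the next digit up increments.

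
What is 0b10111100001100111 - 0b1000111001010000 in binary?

0b1110101000010111

Subtract column by column in base 2:
  1-0 → 1
  1-0 → 1
  1-0 → 1
  0-0 → 0
  0-1 → 1 (borrow)
  1-0-1 → 0
  1-1 → 0
  0-0 → 0
  0-0 → 0
  0-1 → 1 (borrow)
  0-1-1 → 0 (borrow)
  1-1-1 → 1 (borrow)
  1-0-1 → 0
  1-0 → 1
  1-0 → 1
  0-1 → 1 (borrow)
  1-0-1 → 0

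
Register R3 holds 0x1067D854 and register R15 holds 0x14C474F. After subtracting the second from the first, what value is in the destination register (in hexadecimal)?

0xF1B9105

Subtract column by column in base 16:
  4-F → 5 (borrow)
  5-4-1 → 0
  8-7 → 1
  D-4 → 9
  7-C → B (borrow)
  6-4-1 → 1
  0-1 → F (borrow)
  1-0-1 → 0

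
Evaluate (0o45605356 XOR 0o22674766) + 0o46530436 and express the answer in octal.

First 0o45605356 XOR 0o22674766 = 0o67071430.
Add column by column in base 8, right to left:
  0+6 = 6
  3+3 = 6
  4+4 = 0 carry 1
  1+0+1 = 2
  7+3 = 2 carry 1
  0+5+1 = 6
  7+6 = 5 carry 1
  6+4+1 = 3 carry 1
  final carry 1

0o135622066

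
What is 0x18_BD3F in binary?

0b110001011110100111111

Expand each hex digit to 4 bits: 1=0001 8=1000 B=1011 D=1101 3=0011 F=1111.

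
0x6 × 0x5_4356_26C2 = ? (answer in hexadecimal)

Multiply each base-16 digit by 6, carrying:
  2×6 = 12 → write C
  C×6 = 72 → write 8 carry 4
  6×6+4 = 40 → write 8 carry 2
  2×6+2 = 14 → write E
  6×6 = 36 → write 4 carry 2
  5×6+2 = 32 → write 0 carry 2
  3×6+2 = 20 → write 4 carry 1
  4×6+1 = 25 → write 9 carry 1
  5×6+1 = 31 → write F carry 1
  remaining carry: 1

0x1F9404E88C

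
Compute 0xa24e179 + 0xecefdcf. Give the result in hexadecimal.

0x18f3df48

Add column by column in base 16, right to left:
  9+f = 8 carry 1
  7+c+1 = 4 carry 1
  1+d+1 = f
  e+f = d carry 1
  4+e+1 = 3 carry 1
  2+c+1 = f
  a+e = 8 carry 1
  final carry 1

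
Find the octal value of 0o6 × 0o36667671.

Multiply each base-8 digit by 6, carrying:
  1×6 = 6 → write 6
  7×6 = 42 → write 2 carry 5
  6×6+5 = 41 → write 1 carry 5
  7×6+5 = 47 → write 7 carry 5
  6×6+5 = 41 → write 1 carry 5
  6×6+5 = 41 → write 1 carry 5
  6×6+5 = 41 → write 1 carry 5
  3×6+5 = 23 → write 7 carry 2
  remaining carry: 2

0o271117126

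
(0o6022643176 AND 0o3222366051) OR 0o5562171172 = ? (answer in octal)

0o6022643176 AND 0o3222366051 = 0o2022242050.
Then OR with 0o5562171172.

0o7562373172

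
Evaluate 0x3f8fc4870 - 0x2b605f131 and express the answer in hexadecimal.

0x142f6573f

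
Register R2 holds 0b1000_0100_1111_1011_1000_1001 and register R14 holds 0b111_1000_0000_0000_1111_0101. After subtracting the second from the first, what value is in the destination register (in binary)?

0b11001111101010010100

Subtract column by column in base 2:
  1-1 → 0
  0-0 → 0
  0-1 → 1 (borrow)
  1-0-1 → 0
  0-1 → 1 (borrow)
  0-1-1 → 0 (borrow)
  0-1-1 → 0 (borrow)
  1-1-1 → 1 (borrow)
  1-0-1 → 0
  1-0 → 1
  0-0 → 0
  1-0 → 1
  1-0 → 1
  1-0 → 1
  1-0 → 1
  1-0 → 1
  0-0 → 0
  0-0 → 0
  1-0 → 1
  0-1 → 1 (borrow)
  0-1-1 → 0 (borrow)
  0-1-1 → 0 (borrow)
  0-1-1 → 0 (borrow)
  1-0-1 → 0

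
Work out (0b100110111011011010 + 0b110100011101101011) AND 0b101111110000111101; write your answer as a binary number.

0b1011010000000101

Add column by column in base 2, right to left:
  0+1 = 1
  1+1 = 0 carry 1
  0+0+1 = 1
  1+1 = 0 carry 1
  1+0+1 = 0 carry 1
  0+1+1 = 0 carry 1
  1+1+1 = 1 carry 1
  1+0+1 = 0 carry 1
  0+1+1 = 0 carry 1
  1+1+1 = 1 carry 1
  1+1+1 = 1 carry 1
  1+0+1 = 0 carry 1
  0+0+1 = 1
  1+0 = 1
  1+1 = 0 carry 1
  0+0+1 = 1
  0+1 = 1
  1+1 = 0 carry 1
  final carry 1
Sum = 0b1011011011001000101; now AND with 0b101111110000111101:
  1011011011001000101
& 0101111110000111101
= 0001011010000000101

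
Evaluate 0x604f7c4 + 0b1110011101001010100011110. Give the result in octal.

0o764706342

0x604f7c4 = 0o601173704 in octal.
0b1110011101001010100011110 = 0o163512436 in octal.
Add column by column in base 8, right to left:
  4+6 = 2 carry 1
  0+3+1 = 4
  7+4 = 3 carry 1
  3+2+1 = 6
  7+1 = 0 carry 1
  1+5+1 = 7
  1+3 = 4
  0+6 = 6
  6+1 = 7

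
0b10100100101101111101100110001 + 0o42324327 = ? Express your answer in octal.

0o2510122010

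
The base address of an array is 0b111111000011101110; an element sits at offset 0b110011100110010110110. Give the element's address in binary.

Add column by column in base 2, right to left:
  0+0 = 0
  1+1 = 0 carry 1
  1+1+1 = 1 carry 1
  1+0+1 = 0 carry 1
  0+1+1 = 0 carry 1
  1+1+1 = 1 carry 1
  1+0+1 = 0 carry 1
  1+1+1 = 1 carry 1
  0+0+1 = 1
  0+0 = 0
  0+1 = 1
  0+1 = 1
  1+0 = 1
  1+0 = 1
  1+1 = 0 carry 1
  1+1+1 = 1 carry 1
  1+1+1 = 1 carry 1
  1+0+1 = 0 carry 1
  0+0+1 = 1
  0+1 = 1
  0+1 = 1

0b111011011110110100100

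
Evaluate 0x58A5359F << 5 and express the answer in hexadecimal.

5 bits is not a whole number of base-16 digits; in binary: 1011000101001010011010110011111 << 5 = 101100010100101001101011001111100000.

0xB14A6B3E0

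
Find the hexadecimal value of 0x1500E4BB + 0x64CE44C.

Add column by column in base 16, right to left:
  B+C = 7 carry 1
  B+4+1 = 0 carry 1
  4+4+1 = 9
  E+E = C carry 1
  0+C+1 = D
  0+4 = 4
  5+6 = B
  1+0 = 1

0x1B4DC907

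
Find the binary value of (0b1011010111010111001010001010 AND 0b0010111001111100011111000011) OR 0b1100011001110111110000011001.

0b1110011001110111111010011011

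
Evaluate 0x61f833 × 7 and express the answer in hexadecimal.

Multiply each base-16 digit by 7, carrying:
  3×7 = 21 → write 5 carry 1
  3×7+1 = 22 → write 6 carry 1
  8×7+1 = 57 → write 9 carry 3
  f×7+3 = 108 → write c carry 6
  1×7+6 = 13 → write d
  6×7 = 42 → write a carry 2
  remaining carry: 2

0x2adc965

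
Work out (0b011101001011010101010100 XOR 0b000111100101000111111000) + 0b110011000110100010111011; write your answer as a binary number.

0b1001101110100110101100111

First 0b011101001011010101010100 XOR 0b000111100101000111111000 = 0b011010101110010010101100.
Add column by column in base 2, right to left:
  0+1 = 1
  0+1 = 1
  1+0 = 1
  1+1 = 0 carry 1
  0+1+1 = 0 carry 1
  1+1+1 = 1 carry 1
  0+0+1 = 1
  1+1 = 0 carry 1
  0+0+1 = 1
  0+0 = 0
  1+0 = 1
  0+1 = 1
  0+0 = 0
  1+1 = 0 carry 1
  1+1+1 = 1 carry 1
  1+0+1 = 0 carry 1
  0+0+1 = 1
  1+0 = 1
  0+1 = 1
  1+1 = 0 carry 1
  0+0+1 = 1
  1+0 = 1
  1+1 = 0 carry 1
  0+1+1 = 0 carry 1
  final carry 1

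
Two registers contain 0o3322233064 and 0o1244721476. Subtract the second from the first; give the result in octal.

0o2055311366

Subtract column by column in base 8:
  4-6 → 6 (borrow)
  6-7-1 → 6 (borrow)
  0-4-1 → 3 (borrow)
  3-1-1 → 1
  3-2 → 1
  2-7 → 3 (borrow)
  2-4-1 → 5 (borrow)
  2-4-1 → 5 (borrow)
  3-2-1 → 0
  3-1 → 2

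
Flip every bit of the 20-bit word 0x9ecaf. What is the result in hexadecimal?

0x61350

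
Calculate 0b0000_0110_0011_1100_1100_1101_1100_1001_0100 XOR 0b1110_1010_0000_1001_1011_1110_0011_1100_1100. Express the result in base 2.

0b111011000011010101110011111101011000

XOR bit by bit (1 where the bits differ):
  000001100011110011001101110010010100
^ 111010100000100110111110001111001100
= 111011000011010101110011111101011000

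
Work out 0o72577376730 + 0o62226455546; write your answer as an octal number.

Add column by column in base 8, right to left:
  0+6 = 6
  3+4 = 7
  7+5 = 4 carry 1
  6+5+1 = 4 carry 1
  7+5+1 = 5 carry 1
  3+4+1 = 0 carry 1
  7+6+1 = 6 carry 1
  7+2+1 = 2 carry 1
  5+2+1 = 0 carry 1
  2+2+1 = 5
  7+6 = 5 carry 1
  final carry 1

0o155026054476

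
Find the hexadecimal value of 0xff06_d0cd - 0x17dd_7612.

0xe7295abb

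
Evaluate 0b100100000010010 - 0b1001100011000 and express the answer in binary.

0b11010011111010

Subtract column by column in base 2:
  0-0 → 0
  1-0 → 1
  0-0 → 0
  0-1 → 1 (borrow)
  1-1-1 → 1 (borrow)
  0-0-1 → 1 (borrow)
  0-0-1 → 1 (borrow)
  0-0-1 → 1 (borrow)
  0-1-1 → 0 (borrow)
  0-1-1 → 0 (borrow)
  0-0-1 → 1 (borrow)
  1-0-1 → 0
  0-1 → 1 (borrow)
  0-0-1 → 1 (borrow)
  1-0-1 → 0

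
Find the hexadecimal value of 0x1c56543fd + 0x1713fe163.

Add column by column in base 16, right to left:
  d+3 = 0 carry 1
  f+6+1 = 6 carry 1
  3+1+1 = 5
  4+e = 2 carry 1
  5+f+1 = 5 carry 1
  6+3+1 = a
  5+1 = 6
  c+7 = 3 carry 1
  1+1+1 = 3

0x336a52560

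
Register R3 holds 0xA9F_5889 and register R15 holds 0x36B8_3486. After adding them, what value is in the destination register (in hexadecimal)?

0x41578D0F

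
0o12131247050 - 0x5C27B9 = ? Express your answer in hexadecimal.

0x5109266F

0o12131247050 = 0x51654E28 in hexadecimal.
Subtract column by column in base 16:
  8-9 → F (borrow)
  2-B-1 → 6 (borrow)
  E-7-1 → 6
  4-2 → 2
  5-C → 9 (borrow)
  6-5-1 → 0
  1-0 → 1
  5-0 → 5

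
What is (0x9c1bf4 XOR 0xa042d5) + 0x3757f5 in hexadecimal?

First 0x9c1bf4 XOR 0xa042d5 = 0x3c5921.
Add column by column in base 16, right to left:
  1+5 = 6
  2+f = 1 carry 1
  9+7+1 = 1 carry 1
  5+5+1 = b
  c+7 = 3 carry 1
  3+3+1 = 7

0x73b116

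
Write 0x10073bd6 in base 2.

Expand each hex digit to 4 bits: 1=0001 0=0000 0=0000 7=0111 3=0011 b=1011 d=1101 6=0110.

0b10000000001110011101111010110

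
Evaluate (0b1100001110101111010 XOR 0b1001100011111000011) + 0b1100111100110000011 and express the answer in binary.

0b10010101010000111100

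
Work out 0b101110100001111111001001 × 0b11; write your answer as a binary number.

0b10001011100101111101011011

Multiply each base-2 digit by 3, carrying:
  1×3 = 3 → write 1 carry 1
  0×3+1 = 1 → write 1
  0×3 = 0 → write 0
  1×3 = 3 → write 1 carry 1
  0×3+1 = 1 → write 1
  0×3 = 0 → write 0
  1×3 = 3 → write 1 carry 1
  1×3+1 = 4 → write 0 carry 2
  1×3+2 = 5 → write 1 carry 2
  1×3+2 = 5 → write 1 carry 2
  1×3+2 = 5 → write 1 carry 2
  1×3+2 = 5 → write 1 carry 2
  1×3+2 = 5 → write 1 carry 2
  0×3+2 = 2 → write 0 carry 1
  0×3+1 = 1 → write 1
  0×3 = 0 → write 0
  0×3 = 0 → write 0
  1×3 = 3 → write 1 carry 1
  0×3+1 = 1 → write 1
  1×3 = 3 → write 1 carry 1
  1×3+1 = 4 → write 0 carry 2
  1×3+2 = 5 → write 1 carry 2
  0×3+2 = 2 → write 0 carry 1
  1×3+1 = 4 → write 0 carry 2
  remaining carry: 10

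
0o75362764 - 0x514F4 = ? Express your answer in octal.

0x514F4 = 0o1212364 in octal.
Subtract column by column in base 8:
  4-4 → 0
  6-6 → 0
  7-3 → 4
  2-2 → 0
  6-1 → 5
  3-2 → 1
  5-1 → 4
  7-0 → 7

0o74150400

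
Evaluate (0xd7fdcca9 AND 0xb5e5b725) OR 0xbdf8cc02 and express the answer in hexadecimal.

0xd7fdcca9 AND 0xb5e5b725 = 0x95e58421.
Then OR with 0xbdf8cc02.

0xbdfdcc23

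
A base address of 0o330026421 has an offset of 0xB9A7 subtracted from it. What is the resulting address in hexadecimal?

0x35F736A

0o330026421 = 0x3602D11 in hexadecimal.
Subtract column by column in base 16:
  1-7 → A (borrow)
  1-A-1 → 6 (borrow)
  D-9-1 → 3
  2-B → 7 (borrow)
  0-0-1 → F (borrow)
  6-0-1 → 5
  3-0 → 3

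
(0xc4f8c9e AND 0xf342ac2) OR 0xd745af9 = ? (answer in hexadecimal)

0xc4f8c9e AND 0xf342ac2 = 0xc040882.
Then OR with 0xd745af9.

0xd745afb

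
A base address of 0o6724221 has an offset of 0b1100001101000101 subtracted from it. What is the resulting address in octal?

0b1100001101000101 = 0o141505 in octal.
Subtract column by column in base 8:
  1-5 → 4 (borrow)
  2-0-1 → 1
  2-5 → 5 (borrow)
  4-1-1 → 2
  2-4 → 6 (borrow)
  7-1-1 → 5
  6-0 → 6

0o6562514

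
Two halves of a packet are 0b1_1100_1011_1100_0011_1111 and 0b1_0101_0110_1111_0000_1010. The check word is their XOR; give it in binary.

0b010011101001100110101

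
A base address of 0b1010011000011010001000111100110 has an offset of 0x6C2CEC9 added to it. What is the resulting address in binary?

0b1011001110011111110000010101111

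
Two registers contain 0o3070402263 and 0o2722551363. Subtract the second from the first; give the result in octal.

Subtract column by column in base 8:
  3-3 → 0
  6-6 → 0
  2-3 → 7 (borrow)
  2-1-1 → 0
  0-5 → 3 (borrow)
  4-5-1 → 6 (borrow)
  0-2-1 → 5 (borrow)
  7-2-1 → 4
  0-7 → 1 (borrow)
  3-2-1 → 0

0o145630700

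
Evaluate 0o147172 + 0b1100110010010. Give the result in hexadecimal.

0o147172 = 0xCE7A in hexadecimal.
0b1100110010010 = 0x1992 in hexadecimal.
Add column by column in base 16, right to left:
  A+2 = C
  7+9 = 0 carry 1
  E+9+1 = 8 carry 1
  C+1+1 = E

0xE80C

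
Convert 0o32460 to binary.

0b11010100110000

Each octal digit is 3 bits: 3=011 2=010 4=100 6=110 0=000.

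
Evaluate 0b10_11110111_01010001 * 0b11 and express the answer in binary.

0b10001110010111110011

Multiply each base-2 digit by 3, carrying:
  1×3 = 3 → write 1 carry 1
  0×3+1 = 1 → write 1
  0×3 = 0 → write 0
  0×3 = 0 → write 0
  1×3 = 3 → write 1 carry 1
  0×3+1 = 1 → write 1
  1×3 = 3 → write 1 carry 1
  0×3+1 = 1 → write 1
  1×3 = 3 → write 1 carry 1
  1×3+1 = 4 → write 0 carry 2
  1×3+2 = 5 → write 1 carry 2
  0×3+2 = 2 → write 0 carry 1
  1×3+1 = 4 → write 0 carry 2
  1×3+2 = 5 → write 1 carry 2
  1×3+2 = 5 → write 1 carry 2
  1×3+2 = 5 → write 1 carry 2
  0×3+2 = 2 → write 0 carry 1
  1×3+1 = 4 → write 0 carry 2
  remaining carry: 10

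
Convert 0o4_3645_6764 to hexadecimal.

Each octal digit is 3 bits: 4=100 3=011 6=110 4=100 5=101 6=110 7=111 6=110 4=100.
Group the bits into nibbles: 0100 0111 1010 0101 1101 1111 0100 → 47a5df4.

0x47a5df4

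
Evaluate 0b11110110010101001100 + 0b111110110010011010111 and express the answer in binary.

0b1011101100101000100011

Add column by column in base 2, right to left:
  0+1 = 1
  0+1 = 1
  1+1 = 0 carry 1
  1+0+1 = 0 carry 1
  0+1+1 = 0 carry 1
  0+0+1 = 1
  1+1 = 0 carry 1
  0+1+1 = 0 carry 1
  1+0+1 = 0 carry 1
  0+0+1 = 1
  1+1 = 0 carry 1
  0+0+1 = 1
  0+0 = 0
  1+1 = 0 carry 1
  1+1+1 = 1 carry 1
  0+0+1 = 1
  1+1 = 0 carry 1
  1+1+1 = 1 carry 1
  1+1+1 = 1 carry 1
  1+1+1 = 1 carry 1
  0+1+1 = 0 carry 1
  final carry 1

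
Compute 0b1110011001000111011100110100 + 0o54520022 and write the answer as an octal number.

0b1110011001000111011100110100 = 0o1631073464 in octal.
Add column by column in base 8, right to left:
  4+2 = 6
  6+2 = 0 carry 1
  4+0+1 = 5
  3+0 = 3
  7+2 = 1 carry 1
  0+5+1 = 6
  1+4 = 5
  3+5 = 0 carry 1
  6+0+1 = 7
  1+0 = 1

0o1705613506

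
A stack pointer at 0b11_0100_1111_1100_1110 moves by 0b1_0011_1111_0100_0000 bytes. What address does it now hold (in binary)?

Add column by column in base 2, right to left:
  0+0 = 0
  1+0 = 1
  1+0 = 1
  1+0 = 1
  0+0 = 0
  0+0 = 0
  1+1 = 0 carry 1
  1+0+1 = 0 carry 1
  1+1+1 = 1 carry 1
  1+1+1 = 1 carry 1
  1+1+1 = 1 carry 1
  1+1+1 = 1 carry 1
  0+1+1 = 0 carry 1
  0+1+1 = 0 carry 1
  1+0+1 = 0 carry 1
  0+0+1 = 1
  1+1 = 0 carry 1
  1+0+1 = 0 carry 1
  final carry 1

0b1001000111100001110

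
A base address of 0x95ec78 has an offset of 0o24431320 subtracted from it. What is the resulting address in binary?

0b10000111011100110101000

0x95ec78 = 0b100101011110110001111000 in binary.
0o24431320 = 0b10100100011001011010000 in binary.
Subtract column by column in base 2:
  0-0 → 0
  0-0 → 0
  0-0 → 0
  1-0 → 1
  1-1 → 0
  1-0 → 1
  1-1 → 0
  0-1 → 1 (borrow)
  0-0-1 → 1 (borrow)
  0-1-1 → 0 (borrow)
  1-0-1 → 0
  1-0 → 1
  0-1 → 1 (borrow)
  1-1-1 → 1 (borrow)
  1-0-1 → 0
  1-0 → 1
  1-0 → 1
  0-1 → 1 (borrow)
  1-0-1 → 0
  0-0 → 0
  1-1 → 0
  0-0 → 0
  0-1 → 1 (borrow)
  1-0-1 → 0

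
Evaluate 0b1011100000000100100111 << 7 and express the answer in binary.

0b10111000000001001001110000000

Left shift by 7: append 7 zero bits.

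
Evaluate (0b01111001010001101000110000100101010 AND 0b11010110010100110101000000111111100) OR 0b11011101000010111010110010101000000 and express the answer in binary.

0b01111001010001101000110000100101010 AND 0b11010110010100110101000000111111100 = 0b01010000010000100000000000100101000.
Then OR with 0b11011101000010111010110010101000000.

0b11011101010010111010110010101101000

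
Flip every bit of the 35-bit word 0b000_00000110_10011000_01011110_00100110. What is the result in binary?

0b11111111001011001111010000111011001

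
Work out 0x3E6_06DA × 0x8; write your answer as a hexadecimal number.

Multiply each base-16 digit by 8, carrying:
  A×8 = 80 → write 0 carry 5
  D×8+5 = 109 → write D carry 6
  6×8+6 = 54 → write 6 carry 3
  0×8+3 = 3 → write 3
  6×8 = 48 → write 0 carry 3
  E×8+3 = 115 → write 3 carry 7
  3×8+7 = 31 → write F carry 1
  remaining carry: 1

0x1F3036D0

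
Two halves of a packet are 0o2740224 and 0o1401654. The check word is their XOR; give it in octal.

0o3341470

XOR each oct digit independently (no carries):
  2^1=3, 7^4=3, 4^0=4, 0^1=1, 2^6=4, 2^5=7, 4^4=0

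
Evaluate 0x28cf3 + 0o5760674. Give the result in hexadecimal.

0x1a6eaf

0o5760674 = 0x17e1bc in hexadecimal.
Add column by column in base 16, right to left:
  3+c = f
  f+b = a carry 1
  c+1+1 = e
  8+e = 6 carry 1
  2+7+1 = a
  0+1 = 1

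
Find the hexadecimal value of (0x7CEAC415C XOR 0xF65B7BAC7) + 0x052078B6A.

First 0x7CEAC415C XOR 0xF65B7BAC7 = 0x8AB1BFB9B.
Add column by column in base 16, right to left:
  B+A = 5 carry 1
  9+6+1 = 0 carry 1
  B+B+1 = 7 carry 1
  F+8+1 = 8 carry 1
  B+7+1 = 3 carry 1
  1+0+1 = 2
  B+2 = D
  A+5 = F
  8+0 = 8

0x8FD238705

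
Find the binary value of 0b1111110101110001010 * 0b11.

Multiply each base-2 digit by 3, carrying:
  0×3 = 0 → write 0
  1×3 = 3 → write 1 carry 1
  0×3+1 = 1 → write 1
  1×3 = 3 → write 1 carry 1
  0×3+1 = 1 → write 1
  0×3 = 0 → write 0
  0×3 = 0 → write 0
  1×3 = 3 → write 1 carry 1
  1×3+1 = 4 → write 0 carry 2
  1×3+2 = 5 → write 1 carry 2
  0×3+2 = 2 → write 0 carry 1
  1×3+1 = 4 → write 0 carry 2
  0×3+2 = 2 → write 0 carry 1
  1×3+1 = 4 → write 0 carry 2
  1×3+2 = 5 → write 1 carry 2
  1×3+2 = 5 → write 1 carry 2
  1×3+2 = 5 → write 1 carry 2
  1×3+2 = 5 → write 1 carry 2
  1×3+2 = 5 → write 1 carry 2
  remaining carry: 10

0b101111100001010011110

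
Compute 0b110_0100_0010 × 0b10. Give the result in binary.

0b110010000100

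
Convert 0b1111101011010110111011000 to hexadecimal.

Group the bits into nibbles: 0001 1111 0101 1010 1101 1101 1000 → 1F5ADD8.

0x1F5ADD8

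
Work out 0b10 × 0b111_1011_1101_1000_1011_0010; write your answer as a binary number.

Multiply each base-2 digit by 2, carrying:
  0×2 = 0 → write 0
  1×2 = 2 → write 0 carry 1
  0×2+1 = 1 → write 1
  0×2 = 0 → write 0
  1×2 = 2 → write 0 carry 1
  1×2+1 = 3 → write 1 carry 1
  0×2+1 = 1 → write 1
  1×2 = 2 → write 0 carry 1
  0×2+1 = 1 → write 1
  0×2 = 0 → write 0
  0×2 = 0 → write 0
  1×2 = 2 → write 0 carry 1
  1×2+1 = 3 → write 1 carry 1
  0×2+1 = 1 → write 1
  1×2 = 2 → write 0 carry 1
  1×2+1 = 3 → write 1 carry 1
  1×2+1 = 3 → write 1 carry 1
  1×2+1 = 3 → write 1 carry 1
  0×2+1 = 1 → write 1
  1×2 = 2 → write 0 carry 1
  1×2+1 = 3 → write 1 carry 1
  1×2+1 = 3 → write 1 carry 1
  1×2+1 = 3 → write 1 carry 1
  remaining carry: 1

0b111101111011000101100100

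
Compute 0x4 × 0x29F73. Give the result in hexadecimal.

Multiply each base-16 digit by 4, carrying:
  3×4 = 12 → write C
  7×4 = 28 → write C carry 1
  F×4+1 = 61 → write D carry 3
  9×4+3 = 39 → write 7 carry 2
  2×4+2 = 10 → write A

0xA7DCC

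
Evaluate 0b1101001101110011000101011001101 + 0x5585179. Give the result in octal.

0o15704356106

0b1101001101110011000101011001101 = 0o15156305315 in octal.
0x5585179 = 0o526050571 in octal.
Add column by column in base 8, right to left:
  5+1 = 6
  1+7 = 0 carry 1
  3+5+1 = 1 carry 1
  5+0+1 = 6
  0+5 = 5
  3+0 = 3
  6+6 = 4 carry 1
  5+2+1 = 0 carry 1
  1+5+1 = 7
  5+0 = 5
  1+0 = 1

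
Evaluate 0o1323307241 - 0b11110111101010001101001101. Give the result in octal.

0o733565524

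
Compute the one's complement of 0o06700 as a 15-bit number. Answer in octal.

Each oct digit d becomes 7−d:
  0→7, 6→1, 7→0, 0→7, 0→7

0o71077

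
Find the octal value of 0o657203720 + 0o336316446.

0o1215522366

Add column by column in base 8, right to left:
  0+6 = 6
  2+4 = 6
  7+4 = 3 carry 1
  3+6+1 = 2 carry 1
  0+1+1 = 2
  2+3 = 5
  7+6 = 5 carry 1
  5+3+1 = 1 carry 1
  6+3+1 = 2 carry 1
  final carry 1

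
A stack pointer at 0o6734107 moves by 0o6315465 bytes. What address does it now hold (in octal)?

0o15251574

Add column by column in base 8, right to left:
  7+5 = 4 carry 1
  0+6+1 = 7
  1+4 = 5
  4+5 = 1 carry 1
  3+1+1 = 5
  7+3 = 2 carry 1
  6+6+1 = 5 carry 1
  final carry 1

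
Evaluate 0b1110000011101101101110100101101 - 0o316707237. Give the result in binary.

0b1101101001110110100111010001110

0o316707237 = 0b11001110111000111010011111 in binary.
Subtract column by column in base 2:
  1-1 → 0
  0-1 → 1 (borrow)
  1-1-1 → 1 (borrow)
  1-1-1 → 1 (borrow)
  0-1-1 → 0 (borrow)
  1-0-1 → 0
  0-0 → 0
  0-1 → 1 (borrow)
  1-0-1 → 0
  0-1 → 1 (borrow)
  1-1-1 → 1 (borrow)
  1-1-1 → 1 (borrow)
  1-0-1 → 0
  0-0 → 0
  1-0 → 1
  1-1 → 0
  0-1 → 1 (borrow)
  1-1-1 → 1 (borrow)
  1-0-1 → 0
  0-1 → 1 (borrow)
  1-1-1 → 1 (borrow)
  1-1-1 → 1 (borrow)
  1-0-1 → 0
  0-0 → 0
  0-1 → 1 (borrow)
  0-1-1 → 0 (borrow)
  0-0-1 → 1 (borrow)
  0-0-1 → 1 (borrow)
  1-0-1 → 0
  1-0 → 1
  1-0 → 1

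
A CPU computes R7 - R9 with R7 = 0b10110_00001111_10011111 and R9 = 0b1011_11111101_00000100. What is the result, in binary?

0b10100001001010011011

Subtract column by column in base 2:
  1-0 → 1
  1-0 → 1
  1-1 → 0
  1-0 → 1
  1-0 → 1
  0-0 → 0
  0-0 → 0
  1-0 → 1
  1-1 → 0
  1-0 → 1
  1-1 → 0
  1-1 → 0
  0-1 → 1 (borrow)
  0-1-1 → 0 (borrow)
  0-1-1 → 0 (borrow)
  0-1-1 → 0 (borrow)
  0-1-1 → 0 (borrow)
  1-1-1 → 1 (borrow)
  1-0-1 → 0
  0-1 → 1 (borrow)
  1-0-1 → 0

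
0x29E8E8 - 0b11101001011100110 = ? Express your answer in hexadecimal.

0x281602

0b11101001011100110 = 0x1D2E6 in hexadecimal.
Subtract column by column in base 16:
  8-6 → 2
  E-E → 0
  8-2 → 6
  E-D → 1
  9-1 → 8
  2-0 → 2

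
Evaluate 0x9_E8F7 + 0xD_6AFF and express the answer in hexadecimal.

0x1753F6

Add column by column in base 16, right to left:
  7+F = 6 carry 1
  F+F+1 = F carry 1
  8+A+1 = 3 carry 1
  E+6+1 = 5 carry 1
  9+D+1 = 7 carry 1
  final carry 1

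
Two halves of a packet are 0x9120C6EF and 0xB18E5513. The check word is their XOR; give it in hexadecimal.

0x20AE93FC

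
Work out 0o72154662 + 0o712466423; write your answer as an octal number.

Add column by column in base 8, right to left:
  2+3 = 5
  6+2 = 0 carry 1
  6+4+1 = 3 carry 1
  4+6+1 = 3 carry 1
  5+6+1 = 4 carry 1
  1+4+1 = 6
  2+2 = 4
  7+1 = 0 carry 1
  0+7+1 = 0 carry 1
  final carry 1

0o1004643305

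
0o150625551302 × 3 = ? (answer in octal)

Multiply each base-8 digit by 3, carrying:
  2×3 = 6 → write 6
  0×3 = 0 → write 0
  3×3 = 9 → write 1 carry 1
  1×3+1 = 4 → write 4
  5×3 = 15 → write 7 carry 1
  5×3+1 = 16 → write 0 carry 2
  5×3+2 = 17 → write 1 carry 2
  2×3+2 = 8 → write 0 carry 1
  6×3+1 = 19 → write 3 carry 2
  0×3+2 = 2 → write 2
  5×3 = 15 → write 7 carry 1
  1×3+1 = 4 → write 4

0o472301074106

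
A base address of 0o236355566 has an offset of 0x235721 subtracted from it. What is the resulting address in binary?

0b10010101101000010001010101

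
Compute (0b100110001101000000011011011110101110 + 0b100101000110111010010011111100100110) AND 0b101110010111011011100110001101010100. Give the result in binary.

0b1010010011011010100110001001010100

Add column by column in base 2, right to left:
  0+0 = 0
  1+1 = 0 carry 1
  1+1+1 = 1 carry 1
  1+0+1 = 0 carry 1
  0+0+1 = 1
  1+1 = 0 carry 1
  0+0+1 = 1
  1+0 = 1
  1+1 = 0 carry 1
  1+1+1 = 1 carry 1
  1+1+1 = 1 carry 1
  0+1+1 = 0 carry 1
  1+1+1 = 1 carry 1
  1+1+1 = 1 carry 1
  0+0+1 = 1
  1+0 = 1
  1+1 = 0 carry 1
  0+0+1 = 1
  0+0 = 0
  0+1 = 1
  0+0 = 0
  0+1 = 1
  0+1 = 1
  0+1 = 1
  1+0 = 1
  0+1 = 1
  1+1 = 0 carry 1
  1+0+1 = 0 carry 1
  0+0+1 = 1
  0+0 = 0
  0+1 = 1
  1+0 = 1
  1+1 = 0 carry 1
  0+0+1 = 1
  0+0 = 0
  1+1 = 0 carry 1
  final carry 1
Sum = 0b1001011010011111010101111011011010100; now AND with 0b101110010111011011100110001101010100:
  1001011010011111010101111011011010100
& 0101110010111011011100110001101010100
= 0001010010011011010100110001001010100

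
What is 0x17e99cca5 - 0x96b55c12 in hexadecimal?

0xe7e47093

Subtract column by column in base 16:
  5-2 → 3
  a-1 → 9
  c-c → 0
  c-5 → 7
  9-5 → 4
  9-b → e (borrow)
  e-6-1 → 7
  7-9 → e (borrow)
  1-0-1 → 0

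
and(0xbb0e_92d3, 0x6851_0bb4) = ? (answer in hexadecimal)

0x28000290

AND each hex digit independently (no carries):
  b&6=2, b&8=8, 0&5=0, e&1=0, 9&0=0, 2&b=2, d&b=9, 3&4=0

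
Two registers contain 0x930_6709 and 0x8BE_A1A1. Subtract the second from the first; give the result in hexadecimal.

Subtract column by column in base 16:
  9-1 → 8
  0-A → 6 (borrow)
  7-1-1 → 5
  6-A → C (borrow)
  0-E-1 → 1 (borrow)
  3-B-1 → 7 (borrow)
  9-8-1 → 0

0x71C568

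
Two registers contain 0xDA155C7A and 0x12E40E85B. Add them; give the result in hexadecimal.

0x2085644D5

Add column by column in base 16, right to left:
  A+B = 5 carry 1
  7+5+1 = D
  C+8 = 4 carry 1
  5+E+1 = 4 carry 1
  5+0+1 = 6
  1+4 = 5
  A+E = 8 carry 1
  D+2+1 = 0 carry 1
  0+1+1 = 2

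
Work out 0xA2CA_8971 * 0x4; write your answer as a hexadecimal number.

0x28B2A25C4

Multiply each base-16 digit by 4, carrying:
  1×4 = 4 → write 4
  7×4 = 28 → write C carry 1
  9×4+1 = 37 → write 5 carry 2
  8×4+2 = 34 → write 2 carry 2
  A×4+2 = 42 → write A carry 2
  C×4+2 = 50 → write 2 carry 3
  2×4+3 = 11 → write B
  A×4 = 40 → write 8 carry 2
  remaining carry: 2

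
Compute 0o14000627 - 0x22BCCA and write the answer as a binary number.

0o14000627 = 0b1100000000000110010111 in binary.
0x22BCCA = 0b1000101011110011001010 in binary.
Subtract column by column in base 2:
  1-0 → 1
  1-1 → 0
  1-0 → 1
  0-1 → 1 (borrow)
  1-0-1 → 0
  0-0 → 0
  0-1 → 1 (borrow)
  1-1-1 → 1 (borrow)
  1-0-1 → 0
  0-0 → 0
  0-1 → 1 (borrow)
  0-1-1 → 0 (borrow)
  0-1-1 → 0 (borrow)
  0-1-1 → 0 (borrow)
  0-0-1 → 1 (borrow)
  0-1-1 → 0 (borrow)
  0-0-1 → 1 (borrow)
  0-1-1 → 0 (borrow)
  0-0-1 → 1 (borrow)
  0-0-1 → 1 (borrow)
  1-0-1 → 0
  1-1 → 0

0b11010100010011001101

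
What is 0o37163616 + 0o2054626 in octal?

Add column by column in base 8, right to left:
  6+6 = 4 carry 1
  1+2+1 = 4
  6+6 = 4 carry 1
  3+4+1 = 0 carry 1
  6+5+1 = 4 carry 1
  1+0+1 = 2
  7+2 = 1 carry 1
  3+0+1 = 4

0o41240444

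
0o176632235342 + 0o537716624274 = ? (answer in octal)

0o736551061636

Add column by column in base 8, right to left:
  2+4 = 6
  4+7 = 3 carry 1
  3+2+1 = 6
  5+4 = 1 carry 1
  3+2+1 = 6
  2+6 = 0 carry 1
  2+6+1 = 1 carry 1
  3+1+1 = 5
  6+7 = 5 carry 1
  6+7+1 = 6 carry 1
  7+3+1 = 3 carry 1
  1+5+1 = 7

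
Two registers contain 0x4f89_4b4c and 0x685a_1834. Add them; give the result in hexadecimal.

Add column by column in base 16, right to left:
  c+4 = 0 carry 1
  4+3+1 = 8
  b+8 = 3 carry 1
  4+1+1 = 6
  9+a = 3 carry 1
  8+5+1 = e
  f+8 = 7 carry 1
  4+6+1 = b

0xb7e36380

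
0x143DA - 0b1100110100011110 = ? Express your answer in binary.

0b111011010111100

0x143DA = 0b10100001111011010 in binary.
Subtract column by column in base 2:
  0-0 → 0
  1-1 → 0
  0-1 → 1 (borrow)
  1-1-1 → 1 (borrow)
  1-1-1 → 1 (borrow)
  0-0-1 → 1 (borrow)
  1-0-1 → 0
  1-0 → 1
  1-1 → 0
  1-0 → 1
  0-1 → 1 (borrow)
  0-1-1 → 0 (borrow)
  0-0-1 → 1 (borrow)
  0-0-1 → 1 (borrow)
  1-1-1 → 1 (borrow)
  0-1-1 → 0 (borrow)
  1-0-1 → 0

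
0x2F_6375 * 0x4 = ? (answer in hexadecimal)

0xBD8DD4

Multiply each base-16 digit by 4, carrying:
  5×4 = 20 → write 4 carry 1
  7×4+1 = 29 → write D carry 1
  3×4+1 = 13 → write D
  6×4 = 24 → write 8 carry 1
  F×4+1 = 61 → write D carry 3
  2×4+3 = 11 → write B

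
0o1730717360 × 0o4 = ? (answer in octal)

0o7543475700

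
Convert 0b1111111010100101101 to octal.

0o1772455

Group the bits in threes: 001 111 111 010 100 101 101 → 1772455.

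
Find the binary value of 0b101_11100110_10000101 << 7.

Left shift by 7: append 7 zero bits.

0b10111100110100001010000000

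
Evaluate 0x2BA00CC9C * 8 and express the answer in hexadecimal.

0x15D00664E0

Multiply each base-16 digit by 8, carrying:
  C×8 = 96 → write 0 carry 6
  9×8+6 = 78 → write E carry 4
  C×8+4 = 100 → write 4 carry 6
  C×8+6 = 102 → write 6 carry 6
  0×8+6 = 6 → write 6
  0×8 = 0 → write 0
  A×8 = 80 → write 0 carry 5
  B×8+5 = 93 → write D carry 5
  2×8+5 = 21 → write 5 carry 1
  remaining carry: 1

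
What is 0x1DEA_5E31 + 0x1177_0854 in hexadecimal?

0x2F616685

Add column by column in base 16, right to left:
  1+4 = 5
  3+5 = 8
  E+8 = 6 carry 1
  5+0+1 = 6
  A+7 = 1 carry 1
  E+7+1 = 6 carry 1
  D+1+1 = F
  1+1 = 2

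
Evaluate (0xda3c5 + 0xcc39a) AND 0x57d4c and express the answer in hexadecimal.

Add column by column in base 16, right to left:
  5+a = f
  c+9 = 5 carry 1
  3+3+1 = 7
  a+c = 6 carry 1
  d+c+1 = a carry 1
  final carry 1
Sum = 0x1a675f; now AND with 0x57d4c:
  1&0=0, a&5=0, 6&7=6, 7&d=5, 5&4=4, f&c=c

0x654c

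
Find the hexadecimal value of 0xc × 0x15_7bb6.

0x101cc88

Multiply each base-16 digit by 12, carrying:
  6×12 = 72 → write 8 carry 4
  b×12+4 = 136 → write 8 carry 8
  b×12+8 = 140 → write c carry 8
  7×12+8 = 92 → write c carry 5
  5×12+5 = 65 → write 1 carry 4
  1×12+4 = 16 → write 0 carry 1
  remaining carry: 1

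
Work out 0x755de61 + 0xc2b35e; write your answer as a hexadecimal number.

0x81891bf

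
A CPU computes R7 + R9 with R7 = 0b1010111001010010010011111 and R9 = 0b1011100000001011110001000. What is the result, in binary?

0b10110011001011110000100111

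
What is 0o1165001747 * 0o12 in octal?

0o14222023406

Multiply each base-8 digit by 10, carrying:
  7×10 = 70 → write 6 carry 8
  4×10+8 = 48 → write 0 carry 6
  7×10+6 = 76 → write 4 carry 9
  1×10+9 = 19 → write 3 carry 2
  0×10+2 = 2 → write 2
  0×10 = 0 → write 0
  5×10 = 50 → write 2 carry 6
  6×10+6 = 66 → write 2 carry 8
  1×10+8 = 18 → write 2 carry 2
  1×10+2 = 12 → write 4 carry 1
  remaining carry: 1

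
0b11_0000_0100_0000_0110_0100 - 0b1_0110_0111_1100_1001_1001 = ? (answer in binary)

0b110011100001111001011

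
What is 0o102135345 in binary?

0b1000010001011101011100101

Each octal digit is 3 bits: 1=001 0=000 2=010 1=001 3=011 5=101 3=011 4=100 5=101.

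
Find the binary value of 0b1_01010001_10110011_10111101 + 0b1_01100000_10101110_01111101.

0b10101100100110001000111010

Add column by column in base 2, right to left:
  1+1 = 0 carry 1
  0+0+1 = 1
  1+1 = 0 carry 1
  1+1+1 = 1 carry 1
  1+1+1 = 1 carry 1
  1+1+1 = 1 carry 1
  0+1+1 = 0 carry 1
  1+0+1 = 0 carry 1
  1+0+1 = 0 carry 1
  1+1+1 = 1 carry 1
  0+1+1 = 0 carry 1
  0+1+1 = 0 carry 1
  1+0+1 = 0 carry 1
  1+1+1 = 1 carry 1
  0+0+1 = 1
  1+1 = 0 carry 1
  1+0+1 = 0 carry 1
  0+0+1 = 1
  0+0 = 0
  0+0 = 0
  1+0 = 1
  0+1 = 1
  1+1 = 0 carry 1
  0+0+1 = 1
  1+1 = 0 carry 1
  final carry 1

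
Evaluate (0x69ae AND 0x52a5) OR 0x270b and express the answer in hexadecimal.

0x67af

0x69ae AND 0x52a5 = 0x40a4.
Then OR with 0x270b.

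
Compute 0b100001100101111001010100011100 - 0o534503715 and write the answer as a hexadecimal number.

0x1C250D4F

0b100001100101111001010100011100 = 0x2197951C in hexadecimal.
0o534503715 = 0x57287CD in hexadecimal.
Subtract column by column in base 16:
  C-D → F (borrow)
  1-C-1 → 4 (borrow)
  5-7-1 → D (borrow)
  9-8-1 → 0
  7-2 → 5
  9-7 → 2
  1-5 → C (borrow)
  2-0-1 → 1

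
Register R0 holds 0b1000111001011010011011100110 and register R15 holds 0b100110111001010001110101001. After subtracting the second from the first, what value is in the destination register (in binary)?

0b100000010010000001100111101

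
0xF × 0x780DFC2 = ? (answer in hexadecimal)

0x708D1C5E

Multiply each base-16 digit by 15, carrying:
  2×15 = 30 → write E carry 1
  C×15+1 = 181 → write 5 carry 11
  F×15+11 = 236 → write C carry 14
  D×15+14 = 209 → write 1 carry 13
  0×15+13 = 13 → write D
  8×15 = 120 → write 8 carry 7
  7×15+7 = 112 → write 0 carry 7
  remaining carry: 7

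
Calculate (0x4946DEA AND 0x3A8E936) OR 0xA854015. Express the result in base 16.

0xA856937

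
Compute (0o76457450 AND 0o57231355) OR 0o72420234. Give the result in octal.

0o76457450 AND 0o57231355 = 0o56011050.
Then OR with 0o72420234.

0o76431274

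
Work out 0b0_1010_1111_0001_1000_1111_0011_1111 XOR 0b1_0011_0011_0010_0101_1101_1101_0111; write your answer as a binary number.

XOR bit by bit (1 where the bits differ):
  01010111100011000111100111111
^ 10011001100100101110111010111
= 11001110000111101001011101000

0b11001110000111101001011101000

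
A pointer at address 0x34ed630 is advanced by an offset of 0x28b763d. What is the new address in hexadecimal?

Add column by column in base 16, right to left:
  0+d = d
  3+3 = 6
  6+6 = c
  d+7 = 4 carry 1
  e+b+1 = a carry 1
  4+8+1 = d
  3+2 = 5

0x5da4c6d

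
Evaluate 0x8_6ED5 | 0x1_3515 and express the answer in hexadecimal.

0x97FD5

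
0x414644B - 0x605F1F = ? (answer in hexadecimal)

Subtract column by column in base 16:
  B-F → C (borrow)
  4-1-1 → 2
  4-F → 5 (borrow)
  6-5-1 → 0
  4-0 → 4
  1-6 → B (borrow)
  4-0-1 → 3

0x3B4052C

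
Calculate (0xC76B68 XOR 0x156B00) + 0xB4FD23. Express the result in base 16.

First 0xC76B68 XOR 0x156B00 = 0xD20068.
Add column by column in base 16, right to left:
  8+3 = B
  6+2 = 8
  0+D = D
  0+F = F
  2+4 = 6
  D+B = 8 carry 1
  final carry 1

0x186FD8B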